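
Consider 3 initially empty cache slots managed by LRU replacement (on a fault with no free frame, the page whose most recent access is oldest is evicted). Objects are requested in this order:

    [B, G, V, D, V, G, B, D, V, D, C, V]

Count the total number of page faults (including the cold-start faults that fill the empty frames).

B -> fault, frames [B]
G -> fault, frames [B, G]
V -> fault, frames [B, G, V]
D -> fault, evict B, frames [G, V, D]
V -> hit
G -> hit
B -> fault, evict D, frames [V, G, B]
D -> fault, evict V, frames [G, B, D]
V -> fault, evict G, frames [B, D, V]
D -> hit
C -> fault, evict B, frames [V, D, C]
V -> hit
Page faults: 8.

8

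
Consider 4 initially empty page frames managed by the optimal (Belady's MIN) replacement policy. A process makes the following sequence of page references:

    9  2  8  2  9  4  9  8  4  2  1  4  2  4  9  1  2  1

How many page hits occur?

13

9 -> fault, frames {9}
2 -> fault, frames {9,2}
8 -> fault, frames {9,2,8}
2 -> hit
9 -> hit
4 -> fault, frames {9,2,8,4}
9 -> hit
8 -> hit
4 -> hit
2 -> hit
1 -> fault, evict 8, frames {9,2,4,1}
4 -> hit
2 -> hit
4 -> hit
9 -> hit
1 -> hit
2 -> hit
1 -> hit
Hits: 13.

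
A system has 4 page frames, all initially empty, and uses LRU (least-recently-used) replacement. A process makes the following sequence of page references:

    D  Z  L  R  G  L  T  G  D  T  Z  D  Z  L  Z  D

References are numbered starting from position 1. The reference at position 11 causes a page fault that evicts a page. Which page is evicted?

pos 1: D: fault, frames [D]
pos 2: Z: fault, frames [D, Z]
pos 3: L: fault, frames [D, Z, L]
pos 4: R: fault, frames [D, Z, L, R]
pos 5: G: fault, evict D, frames [Z, L, R, G]
pos 6: L: hit
pos 7: T: fault, evict Z, frames [R, G, L, T]
pos 8: G: hit
pos 9: D: fault, evict R, frames [L, T, G, D]
pos 10: T: hit
pos 11: Z: fault, evict L, frames [G, D, T, Z]
At position 11, page L is evicted.

L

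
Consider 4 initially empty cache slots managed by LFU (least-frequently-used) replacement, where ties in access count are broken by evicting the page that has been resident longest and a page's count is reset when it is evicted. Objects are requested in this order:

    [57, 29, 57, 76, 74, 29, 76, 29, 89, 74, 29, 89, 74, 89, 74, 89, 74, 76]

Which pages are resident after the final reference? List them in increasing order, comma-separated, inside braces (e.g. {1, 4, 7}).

57 → fault, frames [57]
29 → fault, frames [57, 29]
57 → hit
76 → fault, frames [57, 29, 76]
74 → fault, frames [57, 29, 76, 74]
29 → hit
76 → hit
29 → hit
89 → fault, evict 74, frames [57, 29, 76, 89]
74 → fault, evict 89, frames [57, 29, 76, 74]
29 → hit
89 → fault, evict 74, frames [57, 29, 76, 89]
74 → fault, evict 89, frames [57, 29, 76, 74]
89 → fault, evict 74, frames [57, 29, 76, 89]
74 → fault, evict 89, frames [57, 29, 76, 74]
89 → fault, evict 74, frames [57, 29, 76, 89]
74 → fault, evict 89, frames [57, 29, 76, 74]
76 → hit

{29, 57, 74, 76}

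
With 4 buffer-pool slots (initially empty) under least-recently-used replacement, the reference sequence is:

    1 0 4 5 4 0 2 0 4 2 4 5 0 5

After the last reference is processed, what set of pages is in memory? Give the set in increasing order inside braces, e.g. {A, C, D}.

1 -> fault, frames (1)
0 -> fault, frames (1 0)
4 -> fault, frames (1 0 4)
5 -> fault, frames (1 0 4 5)
4 -> hit
0 -> hit
2 -> fault, evict 1, frames (5 4 0 2)
0 -> hit
4 -> hit
2 -> hit
4 -> hit
5 -> hit
0 -> hit
5 -> hit

{0, 2, 4, 5}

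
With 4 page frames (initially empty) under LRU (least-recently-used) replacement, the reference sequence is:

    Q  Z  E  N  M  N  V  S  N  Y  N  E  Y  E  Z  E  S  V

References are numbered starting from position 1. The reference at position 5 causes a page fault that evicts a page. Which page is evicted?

Q

pos 1: Q: fault, frames {Q}
pos 2: Z: fault, frames {Q,Z}
pos 3: E: fault, frames {Q,Z,E}
pos 4: N: fault, frames {Q,Z,E,N}
pos 5: M: fault, evict Q, frames {Z,E,N,M}
At position 5, page Q is evicted.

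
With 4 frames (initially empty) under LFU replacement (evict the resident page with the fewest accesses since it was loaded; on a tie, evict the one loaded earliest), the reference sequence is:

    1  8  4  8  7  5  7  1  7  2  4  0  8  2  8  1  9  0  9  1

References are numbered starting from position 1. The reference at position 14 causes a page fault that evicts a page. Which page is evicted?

pos 1: 1 -> fault, frames [1]
pos 2: 8 -> fault, frames [1, 8]
pos 3: 4 -> fault, frames [1, 8, 4]
pos 4: 8 -> hit
pos 5: 7 -> fault, frames [1, 8, 4, 7]
pos 6: 5 -> fault, evict 1, frames [8, 4, 7, 5]
pos 7: 7 -> hit
pos 8: 1 -> fault, evict 4, frames [8, 7, 5, 1]
pos 9: 7 -> hit
pos 10: 2 -> fault, evict 5, frames [8, 7, 1, 2]
pos 11: 4 -> fault, evict 1, frames [8, 7, 2, 4]
pos 12: 0 -> fault, evict 2, frames [8, 7, 4, 0]
pos 13: 8 -> hit
pos 14: 2 -> fault, evict 4, frames [8, 7, 0, 2]
At position 14, page 4 is evicted.

4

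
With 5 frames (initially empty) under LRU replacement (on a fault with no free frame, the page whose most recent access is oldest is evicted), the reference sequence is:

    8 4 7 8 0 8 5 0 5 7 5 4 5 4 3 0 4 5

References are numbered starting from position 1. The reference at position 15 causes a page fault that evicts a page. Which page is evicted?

pos 1: 8 → fault, frames [8]
pos 2: 4 → fault, frames [8, 4]
pos 3: 7 → fault, frames [8, 4, 7]
pos 4: 8 → hit
pos 5: 0 → fault, frames [4, 7, 8, 0]
pos 6: 8 → hit
pos 7: 5 → fault, frames [4, 7, 0, 8, 5]
pos 8: 0 → hit
pos 9: 5 → hit
pos 10: 7 → hit
pos 11: 5 → hit
pos 12: 4 → hit
pos 13: 5 → hit
pos 14: 4 → hit
pos 15: 3 → fault, evict 8, frames [0, 7, 5, 4, 3]
At position 15, page 8 is evicted.

8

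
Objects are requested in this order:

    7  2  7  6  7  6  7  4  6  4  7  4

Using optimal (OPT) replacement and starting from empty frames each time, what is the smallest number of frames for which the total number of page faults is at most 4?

3

f=1: 12 faults
f=2: 5 faults
f=3: 4 faults
f=4: 4 faults
Smallest f with faults ≤ 4 is 3.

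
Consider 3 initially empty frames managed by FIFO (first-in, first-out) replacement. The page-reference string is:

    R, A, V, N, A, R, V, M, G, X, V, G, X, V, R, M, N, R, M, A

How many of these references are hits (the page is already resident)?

7

R → miss, frames [R]
A → miss, frames [R, A]
V → miss, frames [R, A, V]
N → miss, evict R, frames [A, V, N]
A → hit
R → miss, evict A, frames [V, N, R]
V → hit
M → miss, evict V, frames [N, R, M]
G → miss, evict N, frames [R, M, G]
X → miss, evict R, frames [M, G, X]
V → miss, evict M, frames [G, X, V]
G → hit
X → hit
V → hit
R → miss, evict G, frames [X, V, R]
M → miss, evict X, frames [V, R, M]
N → miss, evict V, frames [R, M, N]
R → hit
M → hit
A → miss, evict R, frames [M, N, A]
Hits: 7.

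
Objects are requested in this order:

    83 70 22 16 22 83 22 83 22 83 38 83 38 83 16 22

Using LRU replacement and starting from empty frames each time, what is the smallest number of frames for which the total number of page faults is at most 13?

2

f=1: 16 faults
f=2: 8 faults
f=3: 8 faults
f=4: 5 faults
f=5: 5 faults
Smallest f with faults ≤ 13 is 2.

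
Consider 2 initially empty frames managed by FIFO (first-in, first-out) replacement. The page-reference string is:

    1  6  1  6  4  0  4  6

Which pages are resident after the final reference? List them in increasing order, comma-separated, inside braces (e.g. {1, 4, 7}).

{0, 6}

1 → miss, frames (1)
6 → miss, frames (1 6)
1 → hit
6 → hit
4 → miss, evict 1, frames (6 4)
0 → miss, evict 6, frames (4 0)
4 → hit
6 → miss, evict 4, frames (0 6)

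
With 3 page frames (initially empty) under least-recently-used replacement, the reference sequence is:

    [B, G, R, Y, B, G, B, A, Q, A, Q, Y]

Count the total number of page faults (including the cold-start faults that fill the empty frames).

9

B: fault, frames (B)
G: fault, frames (B G)
R: fault, frames (B G R)
Y: fault, evict B, frames (G R Y)
B: fault, evict G, frames (R Y B)
G: fault, evict R, frames (Y B G)
B: hit
A: fault, evict Y, frames (G B A)
Q: fault, evict G, frames (B A Q)
A: hit
Q: hit
Y: fault, evict B, frames (A Q Y)
Page faults: 9.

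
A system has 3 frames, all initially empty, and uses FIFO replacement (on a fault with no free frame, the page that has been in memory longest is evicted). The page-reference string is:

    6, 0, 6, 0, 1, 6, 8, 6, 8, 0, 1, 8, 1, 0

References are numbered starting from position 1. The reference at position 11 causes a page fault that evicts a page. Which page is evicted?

pos 1: 6 -> miss, frames (6)
pos 2: 0 -> miss, frames (6 0)
pos 3: 6 -> hit
pos 4: 0 -> hit
pos 5: 1 -> miss, frames (6 0 1)
pos 6: 6 -> hit
pos 7: 8 -> miss, evict 6, frames (0 1 8)
pos 8: 6 -> miss, evict 0, frames (1 8 6)
pos 9: 8 -> hit
pos 10: 0 -> miss, evict 1, frames (8 6 0)
pos 11: 1 -> miss, evict 8, frames (6 0 1)
At position 11, page 8 is evicted.

8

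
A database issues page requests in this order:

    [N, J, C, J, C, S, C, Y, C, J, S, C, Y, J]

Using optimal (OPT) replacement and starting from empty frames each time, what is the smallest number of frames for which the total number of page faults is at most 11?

f=1: 14 faults
f=2: 9 faults
f=3: 7 faults
f=4: 5 faults
f=5: 5 faults
Smallest f with faults ≤ 11 is 2.

2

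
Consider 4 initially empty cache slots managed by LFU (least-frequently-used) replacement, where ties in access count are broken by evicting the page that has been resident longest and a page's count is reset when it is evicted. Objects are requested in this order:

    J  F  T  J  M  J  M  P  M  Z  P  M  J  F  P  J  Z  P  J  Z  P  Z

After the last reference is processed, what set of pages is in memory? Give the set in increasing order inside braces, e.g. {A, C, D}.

J -> fault, frames [J]
F -> fault, frames [J, F]
T -> fault, frames [J, F, T]
J -> hit
M -> fault, frames [J, F, T, M]
J -> hit
M -> hit
P -> fault, evict F, frames [J, T, M, P]
M -> hit
Z -> fault, evict T, frames [J, M, P, Z]
P -> hit
M -> hit
J -> hit
F -> fault, evict Z, frames [J, M, P, F]
P -> hit
J -> hit
Z -> fault, evict F, frames [J, M, P, Z]
P -> hit
J -> hit
Z -> hit
P -> hit
Z -> hit

{J, M, P, Z}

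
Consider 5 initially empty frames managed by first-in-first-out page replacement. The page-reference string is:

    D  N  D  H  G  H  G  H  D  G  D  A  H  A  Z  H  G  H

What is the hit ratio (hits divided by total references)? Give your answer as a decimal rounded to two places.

0.67

D: fault, frames {D}
N: fault, frames {D,N}
D: hit
H: fault, frames {D,N,H}
G: fault, frames {D,N,H,G}
H: hit
G: hit
H: hit
D: hit
G: hit
D: hit
A: fault, frames {D,N,H,G,A}
H: hit
A: hit
Z: fault, evict D, frames {N,H,G,A,Z}
H: hit
G: hit
H: hit
Hits: 12 of 18 references → 12/18 = 0.6667.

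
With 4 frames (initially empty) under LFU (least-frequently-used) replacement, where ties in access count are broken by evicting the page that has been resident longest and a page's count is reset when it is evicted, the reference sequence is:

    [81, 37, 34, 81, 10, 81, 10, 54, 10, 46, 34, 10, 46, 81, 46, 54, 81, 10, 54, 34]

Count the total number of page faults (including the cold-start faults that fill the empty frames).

81: miss, frames (81)
37: miss, frames (81 37)
34: miss, frames (81 37 34)
81: hit
10: miss, frames (81 37 34 10)
81: hit
10: hit
54: miss, evict 37, frames (81 34 10 54)
10: hit
46: miss, evict 34, frames (81 10 54 46)
34: miss, evict 54, frames (81 10 46 34)
10: hit
46: hit
81: hit
46: hit
54: miss, evict 34, frames (81 10 46 54)
81: hit
10: hit
54: hit
34: miss, evict 54, frames (81 10 46 34)
Page faults: 9.

9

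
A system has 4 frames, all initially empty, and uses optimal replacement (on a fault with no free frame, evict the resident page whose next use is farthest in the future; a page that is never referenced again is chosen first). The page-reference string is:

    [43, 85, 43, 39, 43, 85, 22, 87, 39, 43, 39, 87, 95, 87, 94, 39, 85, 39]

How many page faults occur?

43 -> miss, frames [43]
85 -> miss, frames [43, 85]
43 -> hit
39 -> miss, frames [43, 85, 39]
43 -> hit
85 -> hit
22 -> miss, frames [43, 85, 39, 22]
87 -> miss, evict 22, frames [43, 85, 39, 87]
39 -> hit
43 -> hit
39 -> hit
87 -> hit
95 -> miss, evict 43, frames [85, 39, 87, 95]
87 -> hit
94 -> miss, evict 95, frames [85, 39, 87, 94]
39 -> hit
85 -> hit
39 -> hit
Page faults: 7.

7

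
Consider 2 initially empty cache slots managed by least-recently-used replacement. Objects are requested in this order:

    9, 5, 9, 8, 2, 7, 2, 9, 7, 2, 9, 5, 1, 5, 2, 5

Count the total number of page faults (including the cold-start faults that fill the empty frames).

12

9: fault, frames {9}
5: fault, frames {9,5}
9: hit
8: fault, evict 5, frames {9,8}
2: fault, evict 9, frames {8,2}
7: fault, evict 8, frames {2,7}
2: hit
9: fault, evict 7, frames {2,9}
7: fault, evict 2, frames {9,7}
2: fault, evict 9, frames {7,2}
9: fault, evict 7, frames {2,9}
5: fault, evict 2, frames {9,5}
1: fault, evict 9, frames {5,1}
5: hit
2: fault, evict 1, frames {5,2}
5: hit
Page faults: 12.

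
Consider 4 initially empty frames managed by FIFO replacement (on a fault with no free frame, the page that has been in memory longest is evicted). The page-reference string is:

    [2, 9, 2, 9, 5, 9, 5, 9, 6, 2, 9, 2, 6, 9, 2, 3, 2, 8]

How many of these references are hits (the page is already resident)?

2: miss, frames {2}
9: miss, frames {2,9}
2: hit
9: hit
5: miss, frames {2,9,5}
9: hit
5: hit
9: hit
6: miss, frames {2,9,5,6}
2: hit
9: hit
2: hit
6: hit
9: hit
2: hit
3: miss, evict 2, frames {9,5,6,3}
2: miss, evict 9, frames {5,6,3,2}
8: miss, evict 5, frames {6,3,2,8}
Hits: 11.

11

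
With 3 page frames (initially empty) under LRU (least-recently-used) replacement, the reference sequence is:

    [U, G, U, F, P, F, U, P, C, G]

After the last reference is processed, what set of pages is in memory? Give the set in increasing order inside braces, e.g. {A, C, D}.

U -> miss, frames {U}
G -> miss, frames {U,G}
U -> hit
F -> miss, frames {G,U,F}
P -> miss, evict G, frames {U,F,P}
F -> hit
U -> hit
P -> hit
C -> miss, evict F, frames {U,P,C}
G -> miss, evict U, frames {P,C,G}

{C, G, P}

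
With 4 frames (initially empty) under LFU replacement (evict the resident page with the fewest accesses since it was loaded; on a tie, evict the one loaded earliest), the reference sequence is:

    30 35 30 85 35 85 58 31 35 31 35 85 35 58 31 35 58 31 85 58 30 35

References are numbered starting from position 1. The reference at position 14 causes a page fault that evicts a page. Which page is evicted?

30

pos 1: 30 → miss, frames (30)
pos 2: 35 → miss, frames (30 35)
pos 3: 30 → hit
pos 4: 85 → miss, frames (30 35 85)
pos 5: 35 → hit
pos 6: 85 → hit
pos 7: 58 → miss, frames (30 35 85 58)
pos 8: 31 → miss, evict 58, frames (30 35 85 31)
pos 9: 35 → hit
pos 10: 31 → hit
pos 11: 35 → hit
pos 12: 85 → hit
pos 13: 35 → hit
pos 14: 58 → miss, evict 30, frames (35 85 31 58)
At position 14, page 30 is evicted.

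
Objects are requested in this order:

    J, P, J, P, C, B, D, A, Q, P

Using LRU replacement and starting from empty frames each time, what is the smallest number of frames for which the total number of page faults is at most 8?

2

f=1: 10 faults
f=2: 8 faults
f=3: 8 faults
f=4: 8 faults
f=5: 8 faults
f=6: 7 faults
f=7: 7 faults
Smallest f with faults ≤ 8 is 2.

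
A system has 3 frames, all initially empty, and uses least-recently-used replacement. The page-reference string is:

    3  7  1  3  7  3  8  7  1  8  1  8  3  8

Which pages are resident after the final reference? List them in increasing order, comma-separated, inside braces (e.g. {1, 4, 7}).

3 -> fault, frames (3)
7 -> fault, frames (3 7)
1 -> fault, frames (3 7 1)
3 -> hit
7 -> hit
3 -> hit
8 -> fault, evict 1, frames (7 3 8)
7 -> hit
1 -> fault, evict 3, frames (8 7 1)
8 -> hit
1 -> hit
8 -> hit
3 -> fault, evict 7, frames (1 8 3)
8 -> hit

{1, 3, 8}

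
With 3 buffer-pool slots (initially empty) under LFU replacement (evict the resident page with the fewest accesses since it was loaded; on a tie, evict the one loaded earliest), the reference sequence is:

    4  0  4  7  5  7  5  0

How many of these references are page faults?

5

4 -> fault, frames [4]
0 -> fault, frames [4, 0]
4 -> hit
7 -> fault, frames [4, 0, 7]
5 -> fault, evict 0, frames [4, 7, 5]
7 -> hit
5 -> hit
0 -> fault, evict 4, frames [7, 5, 0]
Page faults: 5.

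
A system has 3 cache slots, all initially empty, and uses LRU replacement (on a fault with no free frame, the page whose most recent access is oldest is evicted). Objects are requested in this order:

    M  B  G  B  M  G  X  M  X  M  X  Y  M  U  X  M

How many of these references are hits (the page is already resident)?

M: miss, frames {M}
B: miss, frames {M,B}
G: miss, frames {M,B,G}
B: hit
M: hit
G: hit
X: miss, evict B, frames {M,G,X}
M: hit
X: hit
M: hit
X: hit
Y: miss, evict G, frames {M,X,Y}
M: hit
U: miss, evict X, frames {Y,M,U}
X: miss, evict Y, frames {M,U,X}
M: hit
Hits: 9.

9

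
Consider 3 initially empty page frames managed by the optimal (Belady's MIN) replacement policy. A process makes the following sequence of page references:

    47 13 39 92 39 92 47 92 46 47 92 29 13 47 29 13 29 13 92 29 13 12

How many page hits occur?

47 -> fault, frames (47)
13 -> fault, frames (47 13)
39 -> fault, frames (47 13 39)
92 -> fault, evict 13, frames (47 39 92)
39 -> hit
92 -> hit
47 -> hit
92 -> hit
46 -> fault, evict 39, frames (47 92 46)
47 -> hit
92 -> hit
29 -> fault, evict 46, frames (47 92 29)
13 -> fault, evict 92, frames (47 29 13)
47 -> hit
29 -> hit
13 -> hit
29 -> hit
13 -> hit
92 -> fault, evict 47, frames (29 13 92)
29 -> hit
13 -> hit
12 -> fault, evict 92, frames (29 13 12)
Hits: 13.

13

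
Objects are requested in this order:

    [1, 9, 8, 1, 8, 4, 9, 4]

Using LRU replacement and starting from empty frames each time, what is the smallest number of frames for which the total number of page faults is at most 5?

f=1: 8 faults
f=2: 6 faults
f=3: 5 faults
f=4: 4 faults
Smallest f with faults ≤ 5 is 3.

3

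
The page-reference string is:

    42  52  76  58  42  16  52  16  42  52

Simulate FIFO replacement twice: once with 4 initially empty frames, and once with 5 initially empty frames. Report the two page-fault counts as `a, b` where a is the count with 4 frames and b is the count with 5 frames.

4 frames: F F F F . F . . F F → 7 faults.
5 frames: F F F F . F . . . . → 5 faults.
5 < 7: adding a frame reduced faults, as is typical.

7, 5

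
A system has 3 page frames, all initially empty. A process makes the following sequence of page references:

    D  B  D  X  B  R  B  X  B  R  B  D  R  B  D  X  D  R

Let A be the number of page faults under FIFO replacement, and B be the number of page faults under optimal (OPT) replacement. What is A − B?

2

Under FIFO: F F . F . F . . . . . F . F . F . F → 8 faults.
Under OPT: F F . F . F . . . . . F . . . F . . → 6 faults.
A − B = 8 − 6 = 2.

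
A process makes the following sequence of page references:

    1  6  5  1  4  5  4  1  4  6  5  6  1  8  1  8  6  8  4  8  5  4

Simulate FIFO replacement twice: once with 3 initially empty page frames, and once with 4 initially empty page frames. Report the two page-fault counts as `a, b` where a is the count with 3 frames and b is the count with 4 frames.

3 frames: F F F . F . . F . F F . . F F . F . F F F . → 13 faults.
4 frames: F F F . F . . . . . . . . F F . F . . . F F → 9 faults.
9 < 13: adding a frame reduced faults, as is typical.

13, 9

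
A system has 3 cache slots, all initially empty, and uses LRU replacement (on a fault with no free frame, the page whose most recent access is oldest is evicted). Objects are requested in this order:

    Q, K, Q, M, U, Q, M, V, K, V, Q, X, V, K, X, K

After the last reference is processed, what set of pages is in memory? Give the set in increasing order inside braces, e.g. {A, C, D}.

{K, V, X}

Q -> miss, frames (Q)
K -> miss, frames (Q K)
Q -> hit
M -> miss, frames (K Q M)
U -> miss, evict K, frames (Q M U)
Q -> hit
M -> hit
V -> miss, evict U, frames (Q M V)
K -> miss, evict Q, frames (M V K)
V -> hit
Q -> miss, evict M, frames (K V Q)
X -> miss, evict K, frames (V Q X)
V -> hit
K -> miss, evict Q, frames (X V K)
X -> hit
K -> hit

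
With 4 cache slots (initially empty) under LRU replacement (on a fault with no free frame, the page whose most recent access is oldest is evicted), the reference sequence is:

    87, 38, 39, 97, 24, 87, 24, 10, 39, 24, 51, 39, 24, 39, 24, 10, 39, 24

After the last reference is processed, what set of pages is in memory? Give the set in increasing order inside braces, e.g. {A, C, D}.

{10, 24, 39, 51}

87 → miss, frames {87}
38 → miss, frames {87,38}
39 → miss, frames {87,38,39}
97 → miss, frames {87,38,39,97}
24 → miss, evict 87, frames {38,39,97,24}
87 → miss, evict 38, frames {39,97,24,87}
24 → hit
10 → miss, evict 39, frames {97,87,24,10}
39 → miss, evict 97, frames {87,24,10,39}
24 → hit
51 → miss, evict 87, frames {10,39,24,51}
39 → hit
24 → hit
39 → hit
24 → hit
10 → hit
39 → hit
24 → hit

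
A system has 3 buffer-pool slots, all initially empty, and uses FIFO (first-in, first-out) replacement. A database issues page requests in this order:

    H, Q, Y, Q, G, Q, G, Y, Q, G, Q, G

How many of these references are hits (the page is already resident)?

H: miss, frames (H)
Q: miss, frames (H Q)
Y: miss, frames (H Q Y)
Q: hit
G: miss, evict H, frames (Q Y G)
Q: hit
G: hit
Y: hit
Q: hit
G: hit
Q: hit
G: hit
Hits: 8.

8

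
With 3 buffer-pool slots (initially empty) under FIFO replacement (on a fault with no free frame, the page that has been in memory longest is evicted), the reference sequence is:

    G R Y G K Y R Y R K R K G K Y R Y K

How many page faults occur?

G → miss, frames (G)
R → miss, frames (G R)
Y → miss, frames (G R Y)
G → hit
K → miss, evict G, frames (R Y K)
Y → hit
R → hit
Y → hit
R → hit
K → hit
R → hit
K → hit
G → miss, evict R, frames (Y K G)
K → hit
Y → hit
R → miss, evict Y, frames (K G R)
Y → miss, evict K, frames (G R Y)
K → miss, evict G, frames (R Y K)
Page faults: 8.

8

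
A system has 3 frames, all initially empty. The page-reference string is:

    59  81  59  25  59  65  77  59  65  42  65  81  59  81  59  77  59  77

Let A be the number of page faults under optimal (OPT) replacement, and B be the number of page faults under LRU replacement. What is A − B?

-1

Under OPT: F F . F . F F . . F . F . . . F . . → 8 faults.
Under LRU: F F . F . F F . . F . F F . . F . . → 9 faults.
A − B = 8 − 9 = -1.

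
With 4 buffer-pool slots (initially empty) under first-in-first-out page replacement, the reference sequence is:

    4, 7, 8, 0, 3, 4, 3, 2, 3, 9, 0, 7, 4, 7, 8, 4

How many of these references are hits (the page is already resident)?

4

4: fault, frames (4)
7: fault, frames (4 7)
8: fault, frames (4 7 8)
0: fault, frames (4 7 8 0)
3: fault, evict 4, frames (7 8 0 3)
4: fault, evict 7, frames (8 0 3 4)
3: hit
2: fault, evict 8, frames (0 3 4 2)
3: hit
9: fault, evict 0, frames (3 4 2 9)
0: fault, evict 3, frames (4 2 9 0)
7: fault, evict 4, frames (2 9 0 7)
4: fault, evict 2, frames (9 0 7 4)
7: hit
8: fault, evict 9, frames (0 7 4 8)
4: hit
Hits: 4.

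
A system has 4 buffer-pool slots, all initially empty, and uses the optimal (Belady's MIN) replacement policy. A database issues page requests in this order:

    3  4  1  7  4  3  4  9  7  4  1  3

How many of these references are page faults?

3 → miss, frames (3)
4 → miss, frames (3 4)
1 → miss, frames (3 4 1)
7 → miss, frames (3 4 1 7)
4 → hit
3 → hit
4 → hit
9 → miss, evict 3, frames (4 1 7 9)
7 → hit
4 → hit
1 → hit
3 → miss, evict 9, frames (4 1 7 3)
Page faults: 6.

6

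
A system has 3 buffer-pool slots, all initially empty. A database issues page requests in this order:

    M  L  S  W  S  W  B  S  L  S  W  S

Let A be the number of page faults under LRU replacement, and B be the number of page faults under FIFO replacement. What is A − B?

-1

Under LRU: F F F F . . F . F . F . → 7 faults.
Under FIFO: F F F F . . F . F F F . → 8 faults.
A − B = 7 − 8 = -1.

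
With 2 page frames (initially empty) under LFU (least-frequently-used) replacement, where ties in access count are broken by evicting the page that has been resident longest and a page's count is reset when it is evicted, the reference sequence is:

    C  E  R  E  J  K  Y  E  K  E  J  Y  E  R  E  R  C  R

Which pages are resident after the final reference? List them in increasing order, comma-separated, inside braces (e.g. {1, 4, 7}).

{E, R}

C → miss, frames {C}
E → miss, frames {C,E}
R → miss, evict C, frames {E,R}
E → hit
J → miss, evict R, frames {E,J}
K → miss, evict J, frames {E,K}
Y → miss, evict K, frames {E,Y}
E → hit
K → miss, evict Y, frames {E,K}
E → hit
J → miss, evict K, frames {E,J}
Y → miss, evict J, frames {E,Y}
E → hit
R → miss, evict Y, frames {E,R}
E → hit
R → hit
C → miss, evict R, frames {E,C}
R → miss, evict C, frames {E,R}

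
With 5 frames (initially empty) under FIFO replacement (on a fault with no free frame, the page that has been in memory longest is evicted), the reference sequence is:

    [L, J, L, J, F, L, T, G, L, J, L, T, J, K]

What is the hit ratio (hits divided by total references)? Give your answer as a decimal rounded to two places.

0.57

L: miss, frames [L]
J: miss, frames [L, J]
L: hit
J: hit
F: miss, frames [L, J, F]
L: hit
T: miss, frames [L, J, F, T]
G: miss, frames [L, J, F, T, G]
L: hit
J: hit
L: hit
T: hit
J: hit
K: miss, evict L, frames [J, F, T, G, K]
Hits: 8 of 14 references → 8/14 = 0.5714.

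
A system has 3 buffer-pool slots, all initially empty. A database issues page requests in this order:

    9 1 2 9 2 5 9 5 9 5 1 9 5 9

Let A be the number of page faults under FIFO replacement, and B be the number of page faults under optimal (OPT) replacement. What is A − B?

2

Under FIFO: F F F . . F F . . . F . . . → 6 faults.
Under OPT: F F F . . F . . . . . . . . → 4 faults.
A − B = 6 − 4 = 2.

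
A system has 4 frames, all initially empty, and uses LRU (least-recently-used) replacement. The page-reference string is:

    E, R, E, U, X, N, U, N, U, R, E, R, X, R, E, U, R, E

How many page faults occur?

E: miss, frames [E]
R: miss, frames [E, R]
E: hit
U: miss, frames [R, E, U]
X: miss, frames [R, E, U, X]
N: miss, evict R, frames [E, U, X, N]
U: hit
N: hit
U: hit
R: miss, evict E, frames [X, N, U, R]
E: miss, evict X, frames [N, U, R, E]
R: hit
X: miss, evict N, frames [U, E, R, X]
R: hit
E: hit
U: hit
R: hit
E: hit
Page faults: 8.

8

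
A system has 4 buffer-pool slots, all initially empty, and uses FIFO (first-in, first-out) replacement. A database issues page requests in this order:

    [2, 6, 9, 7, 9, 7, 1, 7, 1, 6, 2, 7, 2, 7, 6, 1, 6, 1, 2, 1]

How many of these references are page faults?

2 -> fault, frames (2)
6 -> fault, frames (2 6)
9 -> fault, frames (2 6 9)
7 -> fault, frames (2 6 9 7)
9 -> hit
7 -> hit
1 -> fault, evict 2, frames (6 9 7 1)
7 -> hit
1 -> hit
6 -> hit
2 -> fault, evict 6, frames (9 7 1 2)
7 -> hit
2 -> hit
7 -> hit
6 -> fault, evict 9, frames (7 1 2 6)
1 -> hit
6 -> hit
1 -> hit
2 -> hit
1 -> hit
Page faults: 7.

7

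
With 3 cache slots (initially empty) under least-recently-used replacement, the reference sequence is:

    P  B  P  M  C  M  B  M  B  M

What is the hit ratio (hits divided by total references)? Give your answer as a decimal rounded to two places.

P -> fault, frames (P)
B -> fault, frames (P B)
P -> hit
M -> fault, frames (B P M)
C -> fault, evict B, frames (P M C)
M -> hit
B -> fault, evict P, frames (C M B)
M -> hit
B -> hit
M -> hit
Hits: 5 of 10 references → 5/10 = 0.5000.

0.50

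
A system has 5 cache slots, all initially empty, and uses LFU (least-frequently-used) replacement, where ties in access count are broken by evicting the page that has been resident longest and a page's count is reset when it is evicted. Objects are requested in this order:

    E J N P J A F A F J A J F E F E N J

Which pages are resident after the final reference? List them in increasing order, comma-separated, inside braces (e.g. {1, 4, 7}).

E: fault, frames {E}
J: fault, frames {E,J}
N: fault, frames {E,J,N}
P: fault, frames {E,J,N,P}
J: hit
A: fault, frames {E,J,N,P,A}
F: fault, evict E, frames {J,N,P,A,F}
A: hit
F: hit
J: hit
A: hit
J: hit
F: hit
E: fault, evict N, frames {J,P,A,F,E}
F: hit
E: hit
N: fault, evict P, frames {J,A,F,E,N}
J: hit

{A, E, F, J, N}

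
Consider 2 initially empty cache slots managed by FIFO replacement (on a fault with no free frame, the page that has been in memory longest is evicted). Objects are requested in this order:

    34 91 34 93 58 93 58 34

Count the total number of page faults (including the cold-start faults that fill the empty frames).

34 → miss, frames (34)
91 → miss, frames (34 91)
34 → hit
93 → miss, evict 34, frames (91 93)
58 → miss, evict 91, frames (93 58)
93 → hit
58 → hit
34 → miss, evict 93, frames (58 34)
Page faults: 5.

5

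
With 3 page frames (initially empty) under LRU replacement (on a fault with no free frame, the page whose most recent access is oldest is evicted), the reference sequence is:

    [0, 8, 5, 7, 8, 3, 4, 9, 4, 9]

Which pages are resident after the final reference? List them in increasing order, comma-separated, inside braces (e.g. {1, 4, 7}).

{3, 4, 9}

0: fault, frames (0)
8: fault, frames (0 8)
5: fault, frames (0 8 5)
7: fault, evict 0, frames (8 5 7)
8: hit
3: fault, evict 5, frames (7 8 3)
4: fault, evict 7, frames (8 3 4)
9: fault, evict 8, frames (3 4 9)
4: hit
9: hit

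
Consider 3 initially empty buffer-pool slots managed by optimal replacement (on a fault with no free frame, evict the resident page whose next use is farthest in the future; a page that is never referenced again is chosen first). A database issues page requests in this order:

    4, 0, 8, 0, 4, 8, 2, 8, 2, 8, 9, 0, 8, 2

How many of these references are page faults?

4: fault, frames (4)
0: fault, frames (4 0)
8: fault, frames (4 0 8)
0: hit
4: hit
8: hit
2: fault, evict 4, frames (0 8 2)
8: hit
2: hit
8: hit
9: fault, evict 2, frames (0 8 9)
0: hit
8: hit
2: fault, evict 9, frames (0 8 2)
Page faults: 6.

6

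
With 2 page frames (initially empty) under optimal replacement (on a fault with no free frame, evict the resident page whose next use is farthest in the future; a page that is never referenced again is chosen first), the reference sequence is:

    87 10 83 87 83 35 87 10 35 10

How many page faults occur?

87: miss, frames [87]
10: miss, frames [87, 10]
83: miss, evict 10, frames [87, 83]
87: hit
83: hit
35: miss, evict 83, frames [87, 35]
87: hit
10: miss, evict 87, frames [35, 10]
35: hit
10: hit
Page faults: 5.

5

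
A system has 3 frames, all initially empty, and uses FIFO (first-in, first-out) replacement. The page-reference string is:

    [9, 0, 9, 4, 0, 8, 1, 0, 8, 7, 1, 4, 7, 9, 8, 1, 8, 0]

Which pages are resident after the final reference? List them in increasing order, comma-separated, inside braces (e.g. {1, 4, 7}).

9 -> miss, frames (9)
0 -> miss, frames (9 0)
9 -> hit
4 -> miss, frames (9 0 4)
0 -> hit
8 -> miss, evict 9, frames (0 4 8)
1 -> miss, evict 0, frames (4 8 1)
0 -> miss, evict 4, frames (8 1 0)
8 -> hit
7 -> miss, evict 8, frames (1 0 7)
1 -> hit
4 -> miss, evict 1, frames (0 7 4)
7 -> hit
9 -> miss, evict 0, frames (7 4 9)
8 -> miss, evict 7, frames (4 9 8)
1 -> miss, evict 4, frames (9 8 1)
8 -> hit
0 -> miss, evict 9, frames (8 1 0)

{0, 1, 8}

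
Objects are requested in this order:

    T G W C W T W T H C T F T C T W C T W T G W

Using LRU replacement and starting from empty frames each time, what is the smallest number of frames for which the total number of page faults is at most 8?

f=1: 22 faults
f=2: 16 faults
f=3: 10 faults
f=4: 8 faults
f=5: 7 faults
f=6: 6 faults
Smallest f with faults ≤ 8 is 4.

4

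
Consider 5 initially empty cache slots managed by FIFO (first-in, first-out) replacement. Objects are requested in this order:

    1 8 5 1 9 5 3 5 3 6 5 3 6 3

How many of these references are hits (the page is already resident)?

8

1 -> fault, frames {1}
8 -> fault, frames {1,8}
5 -> fault, frames {1,8,5}
1 -> hit
9 -> fault, frames {1,8,5,9}
5 -> hit
3 -> fault, frames {1,8,5,9,3}
5 -> hit
3 -> hit
6 -> fault, evict 1, frames {8,5,9,3,6}
5 -> hit
3 -> hit
6 -> hit
3 -> hit
Hits: 8.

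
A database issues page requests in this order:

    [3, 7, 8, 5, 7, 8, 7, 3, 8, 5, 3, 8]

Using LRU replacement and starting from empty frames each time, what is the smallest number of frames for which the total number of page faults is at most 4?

f=1: 12 faults
f=2: 11 faults
f=3: 6 faults
f=4: 4 faults
Smallest f with faults ≤ 4 is 4.

4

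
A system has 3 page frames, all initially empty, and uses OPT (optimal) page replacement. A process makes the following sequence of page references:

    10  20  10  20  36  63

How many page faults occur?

4

10 → fault, frames (10)
20 → fault, frames (10 20)
10 → hit
20 → hit
36 → fault, frames (10 20 36)
63 → fault, evict 36, frames (10 20 63)
Page faults: 4.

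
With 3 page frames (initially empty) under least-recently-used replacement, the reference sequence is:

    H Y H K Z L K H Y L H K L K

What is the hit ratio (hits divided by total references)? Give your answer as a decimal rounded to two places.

0.36

H -> miss, frames [H]
Y -> miss, frames [H, Y]
H -> hit
K -> miss, frames [Y, H, K]
Z -> miss, evict Y, frames [H, K, Z]
L -> miss, evict H, frames [K, Z, L]
K -> hit
H -> miss, evict Z, frames [L, K, H]
Y -> miss, evict L, frames [K, H, Y]
L -> miss, evict K, frames [H, Y, L]
H -> hit
K -> miss, evict Y, frames [L, H, K]
L -> hit
K -> hit
Hits: 5 of 14 references → 5/14 = 0.3571.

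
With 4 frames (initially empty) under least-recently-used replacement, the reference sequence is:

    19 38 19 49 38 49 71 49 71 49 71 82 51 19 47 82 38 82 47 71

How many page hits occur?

19 → fault, frames [19]
38 → fault, frames [19, 38]
19 → hit
49 → fault, frames [38, 19, 49]
38 → hit
49 → hit
71 → fault, frames [19, 38, 49, 71]
49 → hit
71 → hit
49 → hit
71 → hit
82 → fault, evict 19, frames [38, 49, 71, 82]
51 → fault, evict 38, frames [49, 71, 82, 51]
19 → fault, evict 49, frames [71, 82, 51, 19]
47 → fault, evict 71, frames [82, 51, 19, 47]
82 → hit
38 → fault, evict 51, frames [19, 47, 82, 38]
82 → hit
47 → hit
71 → fault, evict 19, frames [38, 82, 47, 71]
Hits: 10.

10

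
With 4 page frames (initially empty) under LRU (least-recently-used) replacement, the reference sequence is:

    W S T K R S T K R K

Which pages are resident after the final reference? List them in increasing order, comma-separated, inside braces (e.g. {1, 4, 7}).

{K, R, S, T}

W -> miss, frames [W]
S -> miss, frames [W, S]
T -> miss, frames [W, S, T]
K -> miss, frames [W, S, T, K]
R -> miss, evict W, frames [S, T, K, R]
S -> hit
T -> hit
K -> hit
R -> hit
K -> hit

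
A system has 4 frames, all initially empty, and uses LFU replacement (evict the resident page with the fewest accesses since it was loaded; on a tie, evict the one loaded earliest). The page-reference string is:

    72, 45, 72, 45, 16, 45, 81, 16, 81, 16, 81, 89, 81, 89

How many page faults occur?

5

72 → miss, frames {72}
45 → miss, frames {72,45}
72 → hit
45 → hit
16 → miss, frames {72,45,16}
45 → hit
81 → miss, frames {72,45,16,81}
16 → hit
81 → hit
16 → hit
81 → hit
89 → miss, evict 72, frames {45,16,81,89}
81 → hit
89 → hit
Page faults: 5.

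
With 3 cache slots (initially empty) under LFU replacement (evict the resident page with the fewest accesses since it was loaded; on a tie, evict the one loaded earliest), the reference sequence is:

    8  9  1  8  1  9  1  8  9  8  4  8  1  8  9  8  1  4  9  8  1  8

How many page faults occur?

8 → fault, frames [8]
9 → fault, frames [8, 9]
1 → fault, frames [8, 9, 1]
8 → hit
1 → hit
9 → hit
1 → hit
8 → hit
9 → hit
8 → hit
4 → fault, evict 9, frames [8, 1, 4]
8 → hit
1 → hit
8 → hit
9 → fault, evict 4, frames [8, 1, 9]
8 → hit
1 → hit
4 → fault, evict 9, frames [8, 1, 4]
9 → fault, evict 4, frames [8, 1, 9]
8 → hit
1 → hit
8 → hit
Page faults: 7.

7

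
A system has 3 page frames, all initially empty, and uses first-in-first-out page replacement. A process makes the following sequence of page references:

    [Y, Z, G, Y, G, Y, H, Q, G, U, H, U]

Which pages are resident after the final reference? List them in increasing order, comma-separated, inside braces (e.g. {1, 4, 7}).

Y: fault, frames (Y)
Z: fault, frames (Y Z)
G: fault, frames (Y Z G)
Y: hit
G: hit
Y: hit
H: fault, evict Y, frames (Z G H)
Q: fault, evict Z, frames (G H Q)
G: hit
U: fault, evict G, frames (H Q U)
H: hit
U: hit

{H, Q, U}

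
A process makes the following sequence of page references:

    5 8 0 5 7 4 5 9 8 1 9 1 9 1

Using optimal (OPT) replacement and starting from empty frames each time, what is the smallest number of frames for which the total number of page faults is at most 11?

2

f=1: 14 faults
f=2: 8 faults
f=3: 7 faults
f=4: 7 faults
f=5: 7 faults
f=6: 7 faults
f=7: 7 faults
Smallest f with faults ≤ 11 is 2.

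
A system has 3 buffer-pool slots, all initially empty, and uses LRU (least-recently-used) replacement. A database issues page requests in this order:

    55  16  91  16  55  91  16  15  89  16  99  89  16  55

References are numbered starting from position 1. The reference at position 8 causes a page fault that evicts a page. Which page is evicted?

55

pos 1: 55: fault, frames [55]
pos 2: 16: fault, frames [55, 16]
pos 3: 91: fault, frames [55, 16, 91]
pos 4: 16: hit
pos 5: 55: hit
pos 6: 91: hit
pos 7: 16: hit
pos 8: 15: fault, evict 55, frames [91, 16, 15]
At position 8, page 55 is evicted.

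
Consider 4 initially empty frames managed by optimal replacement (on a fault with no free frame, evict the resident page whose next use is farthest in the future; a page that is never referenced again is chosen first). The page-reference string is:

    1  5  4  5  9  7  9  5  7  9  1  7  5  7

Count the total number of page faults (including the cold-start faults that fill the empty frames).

1: fault, frames {1}
5: fault, frames {1,5}
4: fault, frames {1,5,4}
5: hit
9: fault, frames {1,5,4,9}
7: fault, evict 4, frames {1,5,9,7}
9: hit
5: hit
7: hit
9: hit
1: hit
7: hit
5: hit
7: hit
Page faults: 5.

5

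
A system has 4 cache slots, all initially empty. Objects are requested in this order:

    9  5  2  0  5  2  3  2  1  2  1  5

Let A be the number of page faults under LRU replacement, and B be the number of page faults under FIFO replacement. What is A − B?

Under LRU: F F F F . . F . F . . . → 6 faults.
Under FIFO: F F F F . . F . F . . F → 7 faults.
A − B = 6 − 7 = -1.

-1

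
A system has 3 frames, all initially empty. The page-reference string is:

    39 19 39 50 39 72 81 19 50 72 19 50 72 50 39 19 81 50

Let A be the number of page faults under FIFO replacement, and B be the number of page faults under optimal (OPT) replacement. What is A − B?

4

Under FIFO: F F . F . F F F F F . . . . F F F F → 12 faults.
Under OPT: F F . F . F F . . F . . . . F . F . → 8 faults.
A − B = 12 − 8 = 4.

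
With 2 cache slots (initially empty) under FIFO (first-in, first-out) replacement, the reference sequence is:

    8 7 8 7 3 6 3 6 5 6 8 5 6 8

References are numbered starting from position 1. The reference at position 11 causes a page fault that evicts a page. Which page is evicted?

6

pos 1: 8 → miss, frames {8}
pos 2: 7 → miss, frames {8,7}
pos 3: 8 → hit
pos 4: 7 → hit
pos 5: 3 → miss, evict 8, frames {7,3}
pos 6: 6 → miss, evict 7, frames {3,6}
pos 7: 3 → hit
pos 8: 6 → hit
pos 9: 5 → miss, evict 3, frames {6,5}
pos 10: 6 → hit
pos 11: 8 → miss, evict 6, frames {5,8}
At position 11, page 6 is evicted.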